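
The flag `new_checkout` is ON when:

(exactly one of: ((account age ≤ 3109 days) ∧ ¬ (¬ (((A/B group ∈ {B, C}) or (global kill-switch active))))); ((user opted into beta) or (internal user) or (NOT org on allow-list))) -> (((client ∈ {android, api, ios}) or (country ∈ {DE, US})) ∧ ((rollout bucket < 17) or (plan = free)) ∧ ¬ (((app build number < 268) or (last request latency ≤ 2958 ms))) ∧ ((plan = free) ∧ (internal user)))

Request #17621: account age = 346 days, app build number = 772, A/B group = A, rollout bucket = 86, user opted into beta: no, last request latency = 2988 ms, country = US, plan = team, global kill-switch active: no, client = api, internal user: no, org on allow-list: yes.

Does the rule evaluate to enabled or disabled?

Atomic conditions:
  account age ≤ 3109 days: 346 ≤ 3109 is true
  A/B group ∈ {B, C}: A is not in the set → false
  global kill-switch active: no → false
  user opted into beta: no → false
  internal user: no → false
  NOT org on allow-list: yes → false
  client ∈ {android, api, ios}: api is in the set → true
  country ∈ {DE, US}: US is in the set → true
  rollout bucket < 17: 86 < 17 is false
  plan = free: team == free is false
  app build number < 268: 772 < 268 is false
  last request latency ≤ 2958 ms: 2988 ≤ 2958 is false
Combine:
[1.1.2.1.1] false OR false = false
[1.1.2.1] NOT false = true
[1.1.2] NOT true = false
[1.1] true AND false = false
[1.2] false OR false OR false = false
[1] exactly-one(false, false) = false
[2.1] true OR true = true
[2.2] false OR false = false
[2.3.1] false OR false = false
[2.3] NOT false = true
[2.4] false AND false = false
[2] true AND false AND true AND false = false
[root] false → false (antecedent false ⇒ implication holds) = true
Overall: true → enabled

Enabled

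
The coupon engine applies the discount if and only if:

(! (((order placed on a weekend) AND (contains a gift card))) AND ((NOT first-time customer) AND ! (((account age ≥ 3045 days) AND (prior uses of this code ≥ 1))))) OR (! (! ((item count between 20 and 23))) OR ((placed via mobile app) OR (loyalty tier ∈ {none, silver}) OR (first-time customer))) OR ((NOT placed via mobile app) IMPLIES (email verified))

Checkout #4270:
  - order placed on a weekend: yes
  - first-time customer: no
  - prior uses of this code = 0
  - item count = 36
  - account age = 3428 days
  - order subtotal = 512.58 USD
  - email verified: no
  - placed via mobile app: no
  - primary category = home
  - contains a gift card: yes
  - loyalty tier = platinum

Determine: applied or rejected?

Rejected

Atomic conditions:
  order placed on a weekend: yes → true
  contains a gift card: yes → true
  NOT first-time customer: no → true
  account age ≥ 3045 days: 3428 ≥ 3045 is true
  prior uses of this code ≥ 1: 0 ≥ 1 is false
  item count between 20 and 23: 36 in [20, 23] is false
  placed via mobile app: no → false
  loyalty tier ∈ {none, silver}: platinum is not in the set → false
  first-time customer: no → false
  NOT placed via mobile app: no → true
  email verified: no → false
Combine:
[1.1.1] true AND true = true
[1.1] NOT true = false
[1.2.2.1] true AND false = false
[1.2.2] NOT false = true
[1.2] true AND true = true
[1] false AND true = false
[2.1.1] NOT false = true
[2.1] NOT true = false
[2.2] false OR false OR false = false
[2] false OR false = false
[3] true → false = false
[root] false OR false OR false = false
Overall: false → rejected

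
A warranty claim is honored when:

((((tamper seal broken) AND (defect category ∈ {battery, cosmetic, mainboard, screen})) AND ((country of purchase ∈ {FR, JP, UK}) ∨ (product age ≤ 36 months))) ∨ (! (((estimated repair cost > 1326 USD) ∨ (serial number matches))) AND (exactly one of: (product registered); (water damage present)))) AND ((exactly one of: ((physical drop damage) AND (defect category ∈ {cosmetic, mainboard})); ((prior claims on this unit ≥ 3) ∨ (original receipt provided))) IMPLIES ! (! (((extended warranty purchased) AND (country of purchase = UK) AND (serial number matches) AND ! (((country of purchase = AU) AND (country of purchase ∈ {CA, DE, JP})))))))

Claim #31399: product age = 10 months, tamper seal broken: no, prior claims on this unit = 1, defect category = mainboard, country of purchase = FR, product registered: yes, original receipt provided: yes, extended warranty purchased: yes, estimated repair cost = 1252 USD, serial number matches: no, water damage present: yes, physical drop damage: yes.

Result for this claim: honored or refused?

Refused

Atomic conditions:
  tamper seal broken: no → false
  defect category ∈ {battery, cosmetic, mainboard, screen}: mainboard is in the set → true
  country of purchase ∈ {FR, JP, UK}: FR is in the set → true
  product age ≤ 36 months: 10 ≤ 36 is true
  estimated repair cost > 1326 USD: 1252 > 1326 is false
  serial number matches: no → false
  product registered: yes → true
  water damage present: yes → true
  physical drop damage: yes → true
  defect category ∈ {cosmetic, mainboard}: mainboard is in the set → true
  prior claims on this unit ≥ 3: 1 ≥ 3 is false
  original receipt provided: yes → true
  extended warranty purchased: yes → true
  country of purchase = UK: FR == UK is false
  country of purchase = AU: FR == AU is false
  country of purchase ∈ {CA, DE, JP}: FR is not in the set → false
Combine:
[1.1.1] false AND true = false
[1.1.2] true OR true = true
[1.1] false AND true = false
[1.2.1.1] false OR false = false
[1.2.1] NOT false = true
[1.2.2] exactly-one(true, true) = false
[1.2] true AND false = false
[1] false OR false = false
[2.1.1] true AND true = true
[2.1.2] false OR true = true
[2.1] exactly-one(true, true) = false
[2.2.1.1.4.1] false AND false = false
[2.2.1.1.4] NOT false = true
[2.2.1.1] true AND false AND false AND true = false
[2.2.1] NOT false = true
[2.2] NOT true = false
[2] false → false (antecedent false ⇒ implication holds) = true
[root] false AND true = false
Overall: false → refused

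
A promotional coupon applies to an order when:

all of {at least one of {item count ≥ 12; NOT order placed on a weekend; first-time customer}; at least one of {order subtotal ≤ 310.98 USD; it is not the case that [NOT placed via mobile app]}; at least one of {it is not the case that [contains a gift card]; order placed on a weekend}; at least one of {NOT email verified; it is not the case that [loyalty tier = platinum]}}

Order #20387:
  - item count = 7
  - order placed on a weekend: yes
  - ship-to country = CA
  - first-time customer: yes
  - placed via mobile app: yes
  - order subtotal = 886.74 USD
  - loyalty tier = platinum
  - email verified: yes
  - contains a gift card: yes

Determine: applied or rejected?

Atomic conditions:
  item count ≥ 12: 7 ≥ 12 is false
  NOT order placed on a weekend: yes → false
  first-time customer: yes → true
  order subtotal ≤ 310.98 USD: 886.74 ≤ 310.98 is false
  NOT placed via mobile app: yes → false
  contains a gift card: yes → true
  order placed on a weekend: yes → true
  NOT email verified: yes → false
  loyalty tier = platinum: platinum == platinum is true
Combine:
[1] false OR false OR true = true
[2.2] NOT false = true
[2] false OR true = true
[3.1] NOT true = false
[3] false OR true = true
[4.2] NOT true = false
[4] false OR false = false
[root] true AND true AND true AND false = false
Overall: false → rejected

Rejected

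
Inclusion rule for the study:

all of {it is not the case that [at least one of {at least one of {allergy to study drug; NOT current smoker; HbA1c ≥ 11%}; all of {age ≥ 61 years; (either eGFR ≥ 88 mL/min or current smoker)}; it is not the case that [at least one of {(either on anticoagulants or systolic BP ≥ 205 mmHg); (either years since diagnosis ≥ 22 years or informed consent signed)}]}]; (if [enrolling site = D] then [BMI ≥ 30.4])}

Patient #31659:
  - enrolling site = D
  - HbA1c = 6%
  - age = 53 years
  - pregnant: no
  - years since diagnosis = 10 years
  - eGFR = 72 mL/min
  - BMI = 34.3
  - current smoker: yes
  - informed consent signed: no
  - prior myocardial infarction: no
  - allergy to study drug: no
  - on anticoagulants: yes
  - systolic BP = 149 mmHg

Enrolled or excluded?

Atomic conditions:
  allergy to study drug: no → false
  NOT current smoker: yes → false
  HbA1c ≥ 11%: 6 ≥ 11 is false
  age ≥ 61 years: 53 ≥ 61 is false
  eGFR ≥ 88 mL/min: 72 ≥ 88 is false
  current smoker: yes → true
  on anticoagulants: yes → true
  systolic BP ≥ 205 mmHg: 149 ≥ 205 is false
  years since diagnosis ≥ 22 years: 10 ≥ 22 is false
  informed consent signed: no → false
  enrolling site = D: D == D is true
  BMI ≥ 30.4: 34.3 ≥ 30.4 is true
Combine:
[1.1.1] false OR false OR false = false
[1.1.2.2] false OR true = true
[1.1.2] false AND true = false
[1.1.3.1.1] true OR false = true
[1.1.3.1.2] false OR false = false
[1.1.3.1] true OR false = true
[1.1.3] NOT true = false
[1.1] false OR false OR false = false
[1] NOT false = true
[2] true → true = true
[root] true AND true = true
Overall: true → enrolled

Enrolled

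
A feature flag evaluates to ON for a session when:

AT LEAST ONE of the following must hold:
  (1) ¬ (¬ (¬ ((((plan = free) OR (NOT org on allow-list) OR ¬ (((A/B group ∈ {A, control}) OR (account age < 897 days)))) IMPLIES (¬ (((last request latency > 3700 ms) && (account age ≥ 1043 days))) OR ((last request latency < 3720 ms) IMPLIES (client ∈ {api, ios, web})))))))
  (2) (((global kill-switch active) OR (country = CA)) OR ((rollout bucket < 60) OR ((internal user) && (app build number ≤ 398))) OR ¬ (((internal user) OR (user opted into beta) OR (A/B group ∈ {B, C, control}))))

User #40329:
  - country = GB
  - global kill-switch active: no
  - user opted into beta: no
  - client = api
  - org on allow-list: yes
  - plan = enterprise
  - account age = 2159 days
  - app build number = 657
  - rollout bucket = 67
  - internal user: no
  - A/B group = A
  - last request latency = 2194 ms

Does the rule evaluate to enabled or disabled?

Atomic conditions:
  plan = free: enterprise == free is false
  NOT org on allow-list: yes → false
  A/B group ∈ {A, control}: A is in the set → true
  account age < 897 days: 2159 < 897 is false
  last request latency > 3700 ms: 2194 > 3700 is false
  account age ≥ 1043 days: 2159 ≥ 1043 is true
  last request latency < 3720 ms: 2194 < 3720 is true
  client ∈ {api, ios, web}: api is in the set → true
  global kill-switch active: no → false
  country = CA: GB == CA is false
  rollout bucket < 60: 67 < 60 is false
  internal user: no → false
  app build number ≤ 398: 657 ≤ 398 is false
  user opted into beta: no → false
  A/B group ∈ {B, C, control}: A is not in the set → false
Combine:
[1.1.1.1.1.3.1] true OR false = true
[1.1.1.1.1.3] NOT true = false
[1.1.1.1.1] false OR false OR false = false
[1.1.1.1.2.1.1] false AND true = false
[1.1.1.1.2.1] NOT false = true
[1.1.1.1.2.2] true → true = true
[1.1.1.1.2] true OR true = true
[1.1.1.1] false → true (antecedent false ⇒ implication holds) = true
[1.1.1] NOT true = false
[1.1] NOT false = true
[1] NOT true = false
[2.1] false OR false = false
[2.2.2] false AND false = false
[2.2] false OR false = false
[2.3.1] false OR false OR false = false
[2.3] NOT false = true
[2] false OR false OR true = true
[root] false OR true = true
Overall: true → enabled

Enabled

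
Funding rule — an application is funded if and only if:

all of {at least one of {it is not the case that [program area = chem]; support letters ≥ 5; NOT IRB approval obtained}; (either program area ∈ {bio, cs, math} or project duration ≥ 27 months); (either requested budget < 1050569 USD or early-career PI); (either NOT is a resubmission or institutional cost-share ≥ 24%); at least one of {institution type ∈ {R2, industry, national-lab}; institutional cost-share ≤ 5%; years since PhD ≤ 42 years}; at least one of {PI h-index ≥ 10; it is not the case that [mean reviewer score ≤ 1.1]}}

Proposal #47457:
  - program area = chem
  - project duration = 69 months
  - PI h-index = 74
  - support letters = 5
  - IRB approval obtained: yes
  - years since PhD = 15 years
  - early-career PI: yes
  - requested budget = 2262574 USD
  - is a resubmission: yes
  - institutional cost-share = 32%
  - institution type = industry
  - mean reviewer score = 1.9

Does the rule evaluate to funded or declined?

Funded

Atomic conditions:
  program area = chem: chem == chem is true
  support letters ≥ 5: 5 ≥ 5 is true
  NOT IRB approval obtained: yes → false
  program area ∈ {bio, cs, math}: chem is not in the set → false
  project duration ≥ 27 months: 69 ≥ 27 is true
  requested budget < 1050569 USD: 2262574 < 1050569 is false
  early-career PI: yes → true
  NOT is a resubmission: yes → false
  institutional cost-share ≥ 24%: 32 ≥ 24 is true
  institution type ∈ {R2, industry, national-lab}: industry is in the set → true
  institutional cost-share ≤ 5%: 32 ≤ 5 is false
  years since PhD ≤ 42 years: 15 ≤ 42 is true
  PI h-index ≥ 10: 74 ≥ 10 is true
  mean reviewer score ≤ 1.1: 1.9 ≤ 1.1 is false
Combine:
[1.1] NOT true = false
[1] false OR true OR false = true
[2] false OR true = true
[3] false OR true = true
[4] false OR true = true
[5] true OR false OR true = true
[6.2] NOT false = true
[6] true OR true = true
[root] true AND true AND true AND true AND true AND true = true
Overall: true → funded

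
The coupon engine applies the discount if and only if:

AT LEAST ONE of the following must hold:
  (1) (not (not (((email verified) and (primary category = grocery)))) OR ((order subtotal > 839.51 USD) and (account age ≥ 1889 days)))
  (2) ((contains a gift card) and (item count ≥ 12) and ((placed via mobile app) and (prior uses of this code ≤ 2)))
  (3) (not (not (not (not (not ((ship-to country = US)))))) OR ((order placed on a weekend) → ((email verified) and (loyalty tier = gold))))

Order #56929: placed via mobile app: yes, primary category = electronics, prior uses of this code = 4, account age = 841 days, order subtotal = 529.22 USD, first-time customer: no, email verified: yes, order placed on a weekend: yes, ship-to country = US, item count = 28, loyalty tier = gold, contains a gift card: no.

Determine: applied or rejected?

Applied

Atomic conditions:
  email verified: yes → true
  primary category = grocery: electronics == grocery is false
  order subtotal > 839.51 USD: 529.22 > 839.51 is false
  account age ≥ 1889 days: 841 ≥ 1889 is false
  contains a gift card: no → false
  item count ≥ 12: 28 ≥ 12 is true
  placed via mobile app: yes → true
  prior uses of this code ≤ 2: 4 ≤ 2 is false
  ship-to country = US: US == US is true
  order placed on a weekend: yes → true
  loyalty tier = gold: gold == gold is true
Combine:
[1.1.1.1] true AND false = false
[1.1.1] NOT false = true
[1.1] NOT true = false
[1.2] false AND false = false
[1] false OR false = false
[2.3] true AND false = false
[2] false AND true AND false = false
[3.1.1.1.1.1] NOT true = false
[3.1.1.1.1] NOT false = true
[3.1.1.1] NOT true = false
[3.1.1] NOT false = true
[3.1] NOT true = false
[3.2.2] true AND true = true
[3.2] true → true = true
[3] false OR true = true
[root] false OR false OR true = true
Overall: true → applied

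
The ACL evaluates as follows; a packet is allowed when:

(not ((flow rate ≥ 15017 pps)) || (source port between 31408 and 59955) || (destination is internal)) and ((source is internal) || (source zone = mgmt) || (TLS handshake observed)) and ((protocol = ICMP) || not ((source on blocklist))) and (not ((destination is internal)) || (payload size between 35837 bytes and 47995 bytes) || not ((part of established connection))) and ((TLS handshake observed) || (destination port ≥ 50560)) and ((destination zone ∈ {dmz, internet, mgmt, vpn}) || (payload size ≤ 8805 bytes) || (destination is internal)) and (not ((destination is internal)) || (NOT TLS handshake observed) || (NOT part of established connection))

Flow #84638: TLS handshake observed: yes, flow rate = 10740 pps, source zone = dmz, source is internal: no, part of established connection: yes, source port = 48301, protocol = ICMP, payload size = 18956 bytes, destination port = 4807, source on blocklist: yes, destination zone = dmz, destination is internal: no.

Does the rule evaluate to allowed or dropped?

Atomic conditions:
  flow rate ≥ 15017 pps: 10740 ≥ 15017 is false
  source port between 31408 and 59955: 48301 in [31408, 59955] is true
  destination is internal: no → false
  source is internal: no → false
  source zone = mgmt: dmz == mgmt is false
  TLS handshake observed: yes → true
  protocol = ICMP: ICMP == ICMP is true
  source on blocklist: yes → true
  payload size between 35837 bytes and 47995 bytes: 18956 in [35837, 47995] is false
  part of established connection: yes → true
  destination port ≥ 50560: 4807 ≥ 50560 is false
  destination zone ∈ {dmz, internet, mgmt, vpn}: dmz is in the set → true
  payload size ≤ 8805 bytes: 18956 ≤ 8805 is false
  NOT TLS handshake observed: yes → false
  NOT part of established connection: yes → false
Combine:
[1.1] NOT false = true
[1] true OR true OR false = true
[2] false OR false OR true = true
[3.2] NOT true = false
[3] true OR false = true
[4.1] NOT false = true
[4.3] NOT true = false
[4] true OR false OR false = true
[5] true OR false = true
[6] true OR false OR false = true
[7.1] NOT false = true
[7] true OR false OR false = true
[root] true AND true AND true AND true AND true AND true AND true = true
Overall: true → allowed

Allowed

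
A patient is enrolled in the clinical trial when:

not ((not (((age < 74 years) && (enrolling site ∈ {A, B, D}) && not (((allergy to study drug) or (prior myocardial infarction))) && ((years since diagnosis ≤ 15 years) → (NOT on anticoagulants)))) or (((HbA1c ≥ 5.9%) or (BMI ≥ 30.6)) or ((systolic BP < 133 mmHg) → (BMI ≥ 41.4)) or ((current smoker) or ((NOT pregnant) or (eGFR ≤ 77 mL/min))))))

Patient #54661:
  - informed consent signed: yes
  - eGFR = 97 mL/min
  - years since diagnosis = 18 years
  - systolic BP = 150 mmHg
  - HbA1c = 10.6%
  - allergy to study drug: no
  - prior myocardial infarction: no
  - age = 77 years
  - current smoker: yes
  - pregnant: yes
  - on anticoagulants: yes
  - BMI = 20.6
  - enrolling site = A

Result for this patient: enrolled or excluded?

Atomic conditions:
  age < 74 years: 77 < 74 is false
  enrolling site ∈ {A, B, D}: A is in the set → true
  allergy to study drug: no → false
  prior myocardial infarction: no → false
  years since diagnosis ≤ 15 years: 18 ≤ 15 is false
  NOT on anticoagulants: yes → false
  HbA1c ≥ 5.9%: 10.6 ≥ 5.9 is true
  BMI ≥ 30.6: 20.6 ≥ 30.6 is false
  systolic BP < 133 mmHg: 150 < 133 is false
  BMI ≥ 41.4: 20.6 ≥ 41.4 is false
  current smoker: yes → true
  NOT pregnant: yes → false
  eGFR ≤ 77 mL/min: 97 ≤ 77 is false
Combine:
[1.1.1.3.1] false OR false = false
[1.1.1.3] NOT false = true
[1.1.1.4] false → false (antecedent false ⇒ implication holds) = true
[1.1.1] false AND true AND true AND true = false
[1.1] NOT false = true
[1.2.1] true OR false = true
[1.2.2] false → false (antecedent false ⇒ implication holds) = true
[1.2.3.2] false OR false = false
[1.2.3] true OR false = true
[1.2] true OR true OR true = true
[1] true OR true = true
[root] NOT true = false
Overall: false → excluded

Excluded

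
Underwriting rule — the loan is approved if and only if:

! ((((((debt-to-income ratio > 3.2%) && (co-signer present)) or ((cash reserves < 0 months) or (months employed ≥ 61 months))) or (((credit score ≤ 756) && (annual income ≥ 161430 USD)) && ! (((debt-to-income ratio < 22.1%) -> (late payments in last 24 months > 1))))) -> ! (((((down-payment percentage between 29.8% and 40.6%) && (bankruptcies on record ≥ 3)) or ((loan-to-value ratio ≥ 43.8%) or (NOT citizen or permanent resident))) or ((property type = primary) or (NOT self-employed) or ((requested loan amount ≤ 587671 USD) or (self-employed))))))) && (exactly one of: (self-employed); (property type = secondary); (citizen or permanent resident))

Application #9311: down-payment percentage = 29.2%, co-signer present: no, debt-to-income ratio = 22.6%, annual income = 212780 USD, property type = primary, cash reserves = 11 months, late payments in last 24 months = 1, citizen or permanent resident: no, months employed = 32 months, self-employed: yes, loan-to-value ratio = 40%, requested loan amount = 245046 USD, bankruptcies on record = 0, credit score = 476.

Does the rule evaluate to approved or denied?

Atomic conditions:
  debt-to-income ratio > 3.2%: 22.6 > 3.2 is true
  co-signer present: no → false
  cash reserves < 0 months: 11 < 0 is false
  months employed ≥ 61 months: 32 ≥ 61 is false
  credit score ≤ 756: 476 ≤ 756 is true
  annual income ≥ 161430 USD: 212780 ≥ 161430 is true
  debt-to-income ratio < 22.1%: 22.6 < 22.1 is false
  late payments in last 24 months > 1: 1 > 1 is false
  down-payment percentage between 29.8% and 40.6%: 29.2 in [29.8, 40.6] is false
  bankruptcies on record ≥ 3: 0 ≥ 3 is false
  loan-to-value ratio ≥ 43.8%: 40 ≥ 43.8 is false
  NOT citizen or permanent resident: no → true
  property type = primary: primary == primary is true
  NOT self-employed: yes → false
  requested loan amount ≤ 587671 USD: 245046 ≤ 587671 is true
  self-employed: yes → true
  property type = secondary: primary == secondary is false
  citizen or permanent resident: no → false
Combine:
[1.1.1.1.1] true AND false = false
[1.1.1.1.2] false OR false = false
[1.1.1.1] false OR false = false
[1.1.1.2.1] true AND true = true
[1.1.1.2.2.1] false → false (antecedent false ⇒ implication holds) = true
[1.1.1.2.2] NOT true = false
[1.1.1.2] true AND false = false
[1.1.1] false OR false = false
[1.1.2.1.1.1] false AND false = false
[1.1.2.1.1.2] false OR true = true
[1.1.2.1.1] false OR true = true
[1.1.2.1.2.3] true OR true = true
[1.1.2.1.2] true OR false OR true = true
[1.1.2.1] true OR true = true
[1.1.2] NOT true = false
[1.1] false → false (antecedent false ⇒ implication holds) = true
[1] NOT true = false
[2] exactly-one(true, false, false) = true
[root] false AND true = false
Overall: false → denied

Denied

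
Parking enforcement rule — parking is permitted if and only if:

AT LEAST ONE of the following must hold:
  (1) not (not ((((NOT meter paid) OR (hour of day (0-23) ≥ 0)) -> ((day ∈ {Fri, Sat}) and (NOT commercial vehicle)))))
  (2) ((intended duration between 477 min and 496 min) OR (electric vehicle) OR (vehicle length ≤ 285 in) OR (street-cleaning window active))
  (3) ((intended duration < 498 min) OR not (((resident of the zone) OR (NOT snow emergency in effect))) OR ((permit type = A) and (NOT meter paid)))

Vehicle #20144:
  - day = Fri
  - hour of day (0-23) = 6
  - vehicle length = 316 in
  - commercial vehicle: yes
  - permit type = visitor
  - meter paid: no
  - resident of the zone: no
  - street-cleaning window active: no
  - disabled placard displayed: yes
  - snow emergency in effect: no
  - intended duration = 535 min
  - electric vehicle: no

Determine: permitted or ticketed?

Atomic conditions:
  NOT meter paid: no → true
  hour of day (0-23) ≥ 0: 6 ≥ 0 is true
  day ∈ {Fri, Sat}: Fri is in the set → true
  NOT commercial vehicle: yes → false
  intended duration between 477 min and 496 min: 535 in [477, 496] is false
  electric vehicle: no → false
  vehicle length ≤ 285 in: 316 ≤ 285 is false
  street-cleaning window active: no → false
  intended duration < 498 min: 535 < 498 is false
  resident of the zone: no → false
  NOT snow emergency in effect: no → true
  permit type = A: visitor == A is false
Combine:
[1.1.1.1] true OR true = true
[1.1.1.2] true AND false = false
[1.1.1] true → false = false
[1.1] NOT false = true
[1] NOT true = false
[2] false OR false OR false OR false = false
[3.2.1] false OR true = true
[3.2] NOT true = false
[3.3] false AND true = false
[3] false OR false OR false = false
[root] false OR false OR false = false
Overall: false → ticketed

Ticketed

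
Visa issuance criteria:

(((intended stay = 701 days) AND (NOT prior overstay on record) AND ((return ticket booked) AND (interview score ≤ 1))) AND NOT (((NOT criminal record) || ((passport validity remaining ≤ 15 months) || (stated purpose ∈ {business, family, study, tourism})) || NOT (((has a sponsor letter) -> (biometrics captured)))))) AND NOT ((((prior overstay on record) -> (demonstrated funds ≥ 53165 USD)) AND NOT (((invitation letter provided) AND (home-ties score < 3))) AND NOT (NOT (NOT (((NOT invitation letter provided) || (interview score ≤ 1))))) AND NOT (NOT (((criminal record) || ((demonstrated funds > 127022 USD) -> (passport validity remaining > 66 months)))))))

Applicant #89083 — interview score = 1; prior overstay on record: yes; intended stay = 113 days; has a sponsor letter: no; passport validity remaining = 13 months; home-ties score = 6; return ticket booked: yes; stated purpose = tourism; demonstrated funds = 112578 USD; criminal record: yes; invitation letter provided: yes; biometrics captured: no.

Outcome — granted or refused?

Atomic conditions:
  intended stay = 701 days: 113 == 701 is false
  NOT prior overstay on record: yes → false
  return ticket booked: yes → true
  interview score ≤ 1: 1 ≤ 1 is true
  NOT criminal record: yes → false
  passport validity remaining ≤ 15 months: 13 ≤ 15 is true
  stated purpose ∈ {business, family, study, tourism}: tourism is in the set → true
  has a sponsor letter: no → false
  biometrics captured: no → false
  prior overstay on record: yes → true
  demonstrated funds ≥ 53165 USD: 112578 ≥ 53165 is true
  invitation letter provided: yes → true
  home-ties score < 3: 6 < 3 is false
  NOT invitation letter provided: yes → false
  criminal record: yes → true
  demonstrated funds > 127022 USD: 112578 > 127022 is false
  passport validity remaining > 66 months: 13 > 66 is false
Combine:
[1.1.3] true AND true = true
[1.1] false AND false AND true = false
[1.2.1.2] true OR true = true
[1.2.1.3.1] false → false (antecedent false ⇒ implication holds) = true
[1.2.1.3] NOT true = false
[1.2.1] false OR true OR false = true
[1.2] NOT true = false
[1] false AND false = false
[2.1.1] true → true = true
[2.1.2.1] true AND false = false
[2.1.2] NOT false = true
[2.1.3.1.1.1] false OR true = true
[2.1.3.1.1] NOT true = false
[2.1.3.1] NOT false = true
[2.1.3] NOT true = false
[2.1.4.1.1.2] false → false (antecedent false ⇒ implication holds) = true
[2.1.4.1.1] true OR true = true
[2.1.4.1] NOT true = false
[2.1.4] NOT false = true
[2.1] true AND true AND false AND true = false
[2] NOT false = true
[root] false AND true = false
Overall: false → refused

Refused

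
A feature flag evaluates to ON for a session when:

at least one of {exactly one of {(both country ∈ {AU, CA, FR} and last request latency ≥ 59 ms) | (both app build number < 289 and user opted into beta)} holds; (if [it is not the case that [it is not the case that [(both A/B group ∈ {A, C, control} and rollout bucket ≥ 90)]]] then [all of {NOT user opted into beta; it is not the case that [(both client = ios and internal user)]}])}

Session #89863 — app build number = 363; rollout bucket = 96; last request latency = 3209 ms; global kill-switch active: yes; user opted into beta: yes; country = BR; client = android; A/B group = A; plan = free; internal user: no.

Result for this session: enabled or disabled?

Disabled

Atomic conditions:
  country ∈ {AU, CA, FR}: BR is not in the set → false
  last request latency ≥ 59 ms: 3209 ≥ 59 is true
  app build number < 289: 363 < 289 is false
  user opted into beta: yes → true
  A/B group ∈ {A, C, control}: A is in the set → true
  rollout bucket ≥ 90: 96 ≥ 90 is true
  NOT user opted into beta: yes → false
  client = ios: android == ios is false
  internal user: no → false
Combine:
[1.1] false AND true = false
[1.2] false AND true = false
[1] exactly-one(false, false) = false
[2.1.1.1] true AND true = true
[2.1.1] NOT true = false
[2.1] NOT false = true
[2.2.2.1] false AND false = false
[2.2.2] NOT false = true
[2.2] false AND true = false
[2] true → false = false
[root] false OR false = false
Overall: false → disabled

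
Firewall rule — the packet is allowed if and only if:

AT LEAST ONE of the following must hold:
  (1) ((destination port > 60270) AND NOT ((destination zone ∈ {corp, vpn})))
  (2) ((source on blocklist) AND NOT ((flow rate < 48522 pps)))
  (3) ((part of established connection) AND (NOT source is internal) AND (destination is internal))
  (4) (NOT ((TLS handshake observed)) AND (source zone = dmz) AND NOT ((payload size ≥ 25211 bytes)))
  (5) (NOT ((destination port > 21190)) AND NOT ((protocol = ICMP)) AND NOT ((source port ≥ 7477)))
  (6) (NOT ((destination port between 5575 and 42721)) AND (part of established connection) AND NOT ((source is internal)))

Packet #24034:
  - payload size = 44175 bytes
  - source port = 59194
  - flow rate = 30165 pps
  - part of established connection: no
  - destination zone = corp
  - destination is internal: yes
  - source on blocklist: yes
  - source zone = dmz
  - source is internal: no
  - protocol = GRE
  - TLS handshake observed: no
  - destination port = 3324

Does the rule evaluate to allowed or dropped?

Dropped

Atomic conditions:
  destination port > 60270: 3324 > 60270 is false
  destination zone ∈ {corp, vpn}: corp is in the set → true
  source on blocklist: yes → true
  flow rate < 48522 pps: 30165 < 48522 is true
  part of established connection: no → false
  NOT source is internal: no → true
  destination is internal: yes → true
  TLS handshake observed: no → false
  source zone = dmz: dmz == dmz is true
  payload size ≥ 25211 bytes: 44175 ≥ 25211 is true
  destination port > 21190: 3324 > 21190 is false
  protocol = ICMP: GRE == ICMP is false
  source port ≥ 7477: 59194 ≥ 7477 is true
  destination port between 5575 and 42721: 3324 in [5575, 42721] is false
  source is internal: no → false
Combine:
[1.2] NOT true = false
[1] false AND false = false
[2.2] NOT true = false
[2] true AND false = false
[3] false AND true AND true = false
[4.1] NOT false = true
[4.3] NOT true = false
[4] true AND true AND false = false
[5.1] NOT false = true
[5.2] NOT false = true
[5.3] NOT true = false
[5] true AND true AND false = false
[6.1] NOT false = true
[6.3] NOT false = true
[6] true AND false AND true = false
[root] false OR false OR false OR false OR false OR false = false
Overall: false → dropped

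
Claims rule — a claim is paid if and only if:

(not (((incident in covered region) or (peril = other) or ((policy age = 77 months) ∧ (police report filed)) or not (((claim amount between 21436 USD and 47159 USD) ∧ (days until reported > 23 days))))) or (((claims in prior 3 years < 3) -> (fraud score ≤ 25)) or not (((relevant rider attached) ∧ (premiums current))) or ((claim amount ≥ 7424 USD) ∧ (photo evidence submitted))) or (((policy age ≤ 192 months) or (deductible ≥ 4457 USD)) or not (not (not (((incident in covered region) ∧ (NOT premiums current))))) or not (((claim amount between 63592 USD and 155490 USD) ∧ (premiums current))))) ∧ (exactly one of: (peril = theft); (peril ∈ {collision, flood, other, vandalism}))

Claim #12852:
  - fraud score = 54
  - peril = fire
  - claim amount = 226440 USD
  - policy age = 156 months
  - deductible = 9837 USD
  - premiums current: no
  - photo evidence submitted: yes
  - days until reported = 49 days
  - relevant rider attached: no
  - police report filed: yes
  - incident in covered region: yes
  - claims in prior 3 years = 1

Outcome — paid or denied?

Atomic conditions:
  incident in covered region: yes → true
  peril = other: fire == other is false
  policy age = 77 months: 156 == 77 is false
  police report filed: yes → true
  claim amount between 21436 USD and 47159 USD: 226440 in [21436, 47159] is false
  days until reported > 23 days: 49 > 23 is true
  claims in prior 3 years < 3: 1 < 3 is true
  fraud score ≤ 25: 54 ≤ 25 is false
  relevant rider attached: no → false
  premiums current: no → false
  claim amount ≥ 7424 USD: 226440 ≥ 7424 is true
  photo evidence submitted: yes → true
  policy age ≤ 192 months: 156 ≤ 192 is true
  deductible ≥ 4457 USD: 9837 ≥ 4457 is true
  NOT premiums current: no → true
  claim amount between 63592 USD and 155490 USD: 226440 in [63592, 155490] is false
  peril = theft: fire == theft is false
  peril ∈ {collision, flood, other, vandalism}: fire is not in the set → false
Combine:
[1.1.1.3] false AND true = false
[1.1.1.4.1] false AND true = false
[1.1.1.4] NOT false = true
[1.1.1] true OR false OR false OR true = true
[1.1] NOT true = false
[1.2.1] true → false = false
[1.2.2.1] false AND false = false
[1.2.2] NOT false = true
[1.2.3] true AND true = true
[1.2] false OR true OR true = true
[1.3.1] true OR true = true
[1.3.2.1.1.1] true AND true = true
[1.3.2.1.1] NOT true = false
[1.3.2.1] NOT false = true
[1.3.2] NOT true = false
[1.3.3.1] false AND false = false
[1.3.3] NOT false = true
[1.3] true OR false OR true = true
[1] false OR true OR true = true
[2] exactly-one(false, false) = false
[root] true AND false = false
Overall: false → denied

Denied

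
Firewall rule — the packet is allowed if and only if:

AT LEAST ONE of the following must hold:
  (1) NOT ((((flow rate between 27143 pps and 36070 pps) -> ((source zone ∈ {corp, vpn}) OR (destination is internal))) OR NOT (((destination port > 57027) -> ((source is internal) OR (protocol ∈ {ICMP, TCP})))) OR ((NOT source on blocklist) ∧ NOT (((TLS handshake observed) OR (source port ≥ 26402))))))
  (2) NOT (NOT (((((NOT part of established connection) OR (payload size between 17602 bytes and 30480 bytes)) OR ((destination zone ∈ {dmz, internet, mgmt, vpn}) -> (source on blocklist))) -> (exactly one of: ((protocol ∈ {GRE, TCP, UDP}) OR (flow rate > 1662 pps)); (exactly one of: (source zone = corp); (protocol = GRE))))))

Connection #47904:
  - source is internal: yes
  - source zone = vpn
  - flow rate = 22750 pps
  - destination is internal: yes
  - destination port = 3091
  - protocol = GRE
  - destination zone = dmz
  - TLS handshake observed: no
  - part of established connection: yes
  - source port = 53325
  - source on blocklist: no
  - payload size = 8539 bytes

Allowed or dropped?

Allowed

Atomic conditions:
  flow rate between 27143 pps and 36070 pps: 22750 in [27143, 36070] is false
  source zone ∈ {corp, vpn}: vpn is in the set → true
  destination is internal: yes → true
  destination port > 57027: 3091 > 57027 is false
  source is internal: yes → true
  protocol ∈ {ICMP, TCP}: GRE is not in the set → false
  NOT source on blocklist: no → true
  TLS handshake observed: no → false
  source port ≥ 26402: 53325 ≥ 26402 is true
  NOT part of established connection: yes → false
  payload size between 17602 bytes and 30480 bytes: 8539 in [17602, 30480] is false
  destination zone ∈ {dmz, internet, mgmt, vpn}: dmz is in the set → true
  source on blocklist: no → false
  protocol ∈ {GRE, TCP, UDP}: GRE is in the set → true
  flow rate > 1662 pps: 22750 > 1662 is true
  source zone = corp: vpn == corp is false
  protocol = GRE: GRE == GRE is true
Combine:
[1.1.1.2] true OR true = true
[1.1.1] false → true (antecedent false ⇒ implication holds) = true
[1.1.2.1.2] true OR false = true
[1.1.2.1] false → true (antecedent false ⇒ implication holds) = true
[1.1.2] NOT true = false
[1.1.3.2.1] false OR true = true
[1.1.3.2] NOT true = false
[1.1.3] true AND false = false
[1.1] true OR false OR false = true
[1] NOT true = false
[2.1.1.1.1] false OR false = false
[2.1.1.1.2] true → false = false
[2.1.1.1] false OR false = false
[2.1.1.2.1] true OR true = true
[2.1.1.2.2] exactly-one(false, true) = true
[2.1.1.2] exactly-one(true, true) = false
[2.1.1] false → false (antecedent false ⇒ implication holds) = true
[2.1] NOT true = false
[2] NOT false = true
[root] false OR true = true
Overall: true → allowed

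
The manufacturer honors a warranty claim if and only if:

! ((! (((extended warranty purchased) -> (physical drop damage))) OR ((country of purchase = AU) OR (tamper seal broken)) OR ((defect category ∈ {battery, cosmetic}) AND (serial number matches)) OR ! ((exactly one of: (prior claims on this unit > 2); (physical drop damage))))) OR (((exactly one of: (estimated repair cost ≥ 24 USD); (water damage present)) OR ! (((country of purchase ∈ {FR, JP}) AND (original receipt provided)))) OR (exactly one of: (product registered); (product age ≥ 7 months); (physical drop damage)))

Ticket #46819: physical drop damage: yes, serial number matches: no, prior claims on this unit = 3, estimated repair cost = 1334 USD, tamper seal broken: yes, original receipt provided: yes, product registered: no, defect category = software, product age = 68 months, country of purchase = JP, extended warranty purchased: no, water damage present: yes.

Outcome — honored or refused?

Refused

Atomic conditions:
  extended warranty purchased: no → false
  physical drop damage: yes → true
  country of purchase = AU: JP == AU is false
  tamper seal broken: yes → true
  defect category ∈ {battery, cosmetic}: software is not in the set → false
  serial number matches: no → false
  prior claims on this unit > 2: 3 > 2 is true
  estimated repair cost ≥ 24 USD: 1334 ≥ 24 is true
  water damage present: yes → true
  country of purchase ∈ {FR, JP}: JP is in the set → true
  original receipt provided: yes → true
  product registered: no → false
  product age ≥ 7 months: 68 ≥ 7 is true
Combine:
[1.1.1.1] false → true (antecedent false ⇒ implication holds) = true
[1.1.1] NOT true = false
[1.1.2] false OR true = true
[1.1.3] false AND false = false
[1.1.4.1] exactly-one(true, true) = false
[1.1.4] NOT false = true
[1.1] false OR true OR false OR true = true
[1] NOT true = false
[2.1.1] exactly-one(true, true) = false
[2.1.2.1] true AND true = true
[2.1.2] NOT true = false
[2.1] false OR false = false
[2.2] exactly-one(false, true, true) = false
[2] false OR false = false
[root] false OR false = false
Overall: false → refused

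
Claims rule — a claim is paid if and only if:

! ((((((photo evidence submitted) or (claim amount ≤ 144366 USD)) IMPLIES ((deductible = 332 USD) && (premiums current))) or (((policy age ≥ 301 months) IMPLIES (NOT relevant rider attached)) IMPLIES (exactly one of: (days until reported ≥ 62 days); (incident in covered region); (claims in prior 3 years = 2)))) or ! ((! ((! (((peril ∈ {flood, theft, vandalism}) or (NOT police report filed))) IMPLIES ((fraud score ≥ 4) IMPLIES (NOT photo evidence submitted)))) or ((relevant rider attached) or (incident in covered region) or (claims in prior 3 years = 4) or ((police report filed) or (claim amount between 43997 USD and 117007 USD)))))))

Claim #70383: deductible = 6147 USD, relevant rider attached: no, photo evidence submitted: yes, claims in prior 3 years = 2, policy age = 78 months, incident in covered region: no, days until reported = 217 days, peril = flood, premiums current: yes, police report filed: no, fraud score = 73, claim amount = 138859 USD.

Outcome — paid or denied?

Denied

Atomic conditions:
  photo evidence submitted: yes → true
  claim amount ≤ 144366 USD: 138859 ≤ 144366 is true
  deductible = 332 USD: 6147 == 332 is false
  premiums current: yes → true
  policy age ≥ 301 months: 78 ≥ 301 is false
  NOT relevant rider attached: no → true
  days until reported ≥ 62 days: 217 ≥ 62 is true
  incident in covered region: no → false
  claims in prior 3 years = 2: 2 == 2 is true
  peril ∈ {flood, theft, vandalism}: flood is in the set → true
  NOT police report filed: no → true
  fraud score ≥ 4: 73 ≥ 4 is true
  NOT photo evidence submitted: yes → false
  relevant rider attached: no → false
  claims in prior 3 years = 4: 2 == 4 is false
  police report filed: no → false
  claim amount between 43997 USD and 117007 USD: 138859 in [43997, 117007] is false
Combine:
[1.1.1.1] true OR true = true
[1.1.1.2] false AND true = false
[1.1.1] true → false = false
[1.1.2.1] false → true (antecedent false ⇒ implication holds) = true
[1.1.2.2] exactly-one(true, false, true) = false
[1.1.2] true → false = false
[1.1] false OR false = false
[1.2.1.1.1.1.1] true OR true = true
[1.2.1.1.1.1] NOT true = false
[1.2.1.1.1.2] true → false = false
[1.2.1.1.1] false → false (antecedent false ⇒ implication holds) = true
[1.2.1.1] NOT true = false
[1.2.1.2.4] false OR false = false
[1.2.1.2] false OR false OR false OR false = false
[1.2.1] false OR false = false
[1.2] NOT false = true
[1] false OR true = true
[root] NOT true = false
Overall: false → denied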